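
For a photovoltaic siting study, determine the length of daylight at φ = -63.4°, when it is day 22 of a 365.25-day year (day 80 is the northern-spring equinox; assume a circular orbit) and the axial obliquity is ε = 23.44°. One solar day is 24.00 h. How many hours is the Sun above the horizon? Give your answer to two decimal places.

18.01 h

Solar longitude: λ_s = 360° × (22 − 80)/365.25 = -57.166°, i.e. -57.166° + 360° = 302.834°.
sin δ = sin 23.44° × sin 302.834° = -0.33424, so δ = -19.526°.
cos H₀ = −tan φ · tan δ = −tan(-63.4°) × tan(-19.526°) = -0.7082, so H₀ = 2.3577 rad = 135.09°.
Daylight = 2H₀/(2π) × 24.00 h = (2.3577/π) × 24.00 = 18.01 h.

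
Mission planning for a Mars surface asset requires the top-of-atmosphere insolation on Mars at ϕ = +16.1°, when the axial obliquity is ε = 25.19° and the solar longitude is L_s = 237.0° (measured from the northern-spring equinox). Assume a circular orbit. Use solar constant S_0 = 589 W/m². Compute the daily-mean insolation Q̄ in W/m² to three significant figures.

Q̄ ≈ 140 W/m²

Solar declination: sin δ = sin ε · sin L_s = sin 25.19° × sin 237.0° = -0.35696, so δ = -20.913°.
cos h₀ = −tan(+16.1°) tan(-20.913°) = 0.1103, h₀ = 1.4603 rad.
Bracket: h₀ sin ϕ sin δ + cos ϕ cos δ sin h₀ = 1.4603×0.27731×-0.35696 + 0.96078×0.93412×0.99390 = -0.144553 + 0.892009 = 0.747456.
Q̄ = (S_0/π) × [bracket] = (589/π) × 0.747456 = 140.1 W/m².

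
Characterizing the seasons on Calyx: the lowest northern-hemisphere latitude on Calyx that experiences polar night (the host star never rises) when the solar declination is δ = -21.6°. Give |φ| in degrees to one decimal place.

Polar night requires cos H₀ = −tan φ tan δ ≥ 1, i.e. tan φ tan δ ≤ −1.
The boundary is |tan φ| · |tan δ| = 1, so |φ| = 90° − |δ| = 90° − 21.6° = 68.4° in the northern hemisphere.

|φ| = 68.4°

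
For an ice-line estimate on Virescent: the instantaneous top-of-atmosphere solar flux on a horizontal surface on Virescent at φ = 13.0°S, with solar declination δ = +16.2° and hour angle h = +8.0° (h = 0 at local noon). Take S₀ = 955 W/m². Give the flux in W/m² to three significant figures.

cos θ_z = sin φ sin δ + cos φ cos δ cos h = -0.062759 + 0.926575 = 0.863816.
Flux = S₀ · cos θ_z = 955 × 0.863816 = 824.9 W/m².

825 W/m²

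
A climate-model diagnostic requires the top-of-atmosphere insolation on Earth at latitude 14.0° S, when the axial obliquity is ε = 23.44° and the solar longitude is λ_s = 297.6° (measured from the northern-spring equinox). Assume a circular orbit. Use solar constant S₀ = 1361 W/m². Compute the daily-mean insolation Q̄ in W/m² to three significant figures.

Solar declination: sin δ = sin ε · sin λ_s = sin 23.44° × sin 297.6° = -0.35252, so δ = -20.642°.
cos H₀ = −tan(-14.0°) tan(-20.642°) = -0.0939, H₀ = 1.6649 rad.
Bracket: H₀ sin φ sin δ + cos φ cos δ sin H₀ = 1.6649×-0.24192×-0.35252 + 0.97030×0.93580×0.99558 = 0.141985 + 0.903993 = 1.045978.
Q̄ = (S₀/π) × [bracket] = (1361/π) × 1.045978 = 453.1 W/m².

Q̄ ≈ 453 W/m²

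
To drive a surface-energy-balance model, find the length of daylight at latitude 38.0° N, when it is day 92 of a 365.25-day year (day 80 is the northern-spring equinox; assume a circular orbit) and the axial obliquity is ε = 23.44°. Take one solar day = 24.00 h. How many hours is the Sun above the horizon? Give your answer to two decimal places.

Solar longitude: L_s = 360° × (92 − 80)/365.25 = 11.828°.
sin δ = sin 23.44° × sin 11.828° = 0.08153, so δ = +4.677°.
cos h₀ = −tan ϕ · tan δ = −tan(+38.0°) × tan(+4.677°) = -0.0639, so h₀ = 1.6348 rad = 93.66°.
Daylight = 2h₀/(2π) × 24.00 h = (1.6348/π) × 24.00 = 12.49 h.

12.49 h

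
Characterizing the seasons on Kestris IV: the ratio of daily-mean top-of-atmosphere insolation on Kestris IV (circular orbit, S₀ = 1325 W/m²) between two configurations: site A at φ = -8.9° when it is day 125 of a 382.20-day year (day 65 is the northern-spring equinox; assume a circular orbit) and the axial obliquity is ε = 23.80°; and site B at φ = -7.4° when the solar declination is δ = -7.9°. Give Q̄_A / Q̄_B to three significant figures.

Q̄_A / Q̄_B ≈ 0.841

— Configuration A (φ=-8.9°):
Solar longitude: λ_s = 360° × (125 − 65)/382.20 = 56.515°.
sin δ = sin 23.80° × sin 56.515° = 0.33657, so δ = +19.668°.
cos H₀ = −tan(-8.9°) tan(+19.668°) = 0.0560, H₀ = 1.5148 rad.
Bracket: H₀ sin φ sin δ + cos φ cos δ sin H₀ = 1.5148×-0.15471×0.33657 + 0.98796×0.94166×0.99843 = -0.078877 + 0.928862 = 0.849985.
Q̄ = (S₀/π) × [bracket] = (1325/π) × 0.849985 = 358.49 W/m².
— Configuration B (φ=-7.4°):
cos H₀ = −tan(-7.4°) tan(-7.900°) = -0.0180, H₀ = 1.5888 rad.
Bracket: H₀ sin φ sin δ + cos φ cos δ sin H₀ = 1.5888×-0.12880×-0.13744 + 0.99167×0.99051×0.99984 = 0.028125 + 0.982102 = 1.010227.
Q̄ = (S₀/π) × [bracket] = (1325/π) × 1.010227 = 426.07 W/m².
Ratio Q̄_A / Q̄_B = 358.49 / 426.07 = 0.8414.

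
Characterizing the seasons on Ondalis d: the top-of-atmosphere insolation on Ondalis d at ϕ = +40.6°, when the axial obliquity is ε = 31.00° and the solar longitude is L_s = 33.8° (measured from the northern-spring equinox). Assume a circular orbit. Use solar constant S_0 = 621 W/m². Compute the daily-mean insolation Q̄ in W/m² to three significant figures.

Q̄ ≈ 206 W/m²

Solar declination: sin δ = sin ε · sin L_s = sin 31.00° × sin 33.8° = 0.28651, so δ = +16.649°.
cos h₀ = −tan(+40.6°) tan(+16.649°) = -0.2563, h₀ = 1.8300 rad.
Bracket: h₀ sin ϕ sin δ + cos ϕ cos δ sin h₀ = 1.8300×0.65077×0.28651 + 0.75927×0.95808×0.96659 = 0.341207 + 0.703138 = 1.044345.
Q̄ = (S_0/π) × [bracket] = (621/π) × 1.044345 = 206.4 W/m².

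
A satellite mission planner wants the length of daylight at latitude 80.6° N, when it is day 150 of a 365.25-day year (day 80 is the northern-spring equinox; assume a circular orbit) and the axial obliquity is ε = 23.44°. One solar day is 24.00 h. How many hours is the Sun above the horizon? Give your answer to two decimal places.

24.00 h

Solar longitude: λ_s = 360° × (150 − 80)/365.25 = 68.994°.
sin δ = sin 23.44° × sin 68.994° = 0.37135, so δ = +21.799°.
Sunrise equation: cos H₀ = −tan φ · tan δ = -2.4159 ≤ −1, so the Sun never sets (polar day) and H₀ = π.
Daylight = 2H₀/(2π) × 24.00 h = (3.1416/π) × 24.00 = 24.00 h.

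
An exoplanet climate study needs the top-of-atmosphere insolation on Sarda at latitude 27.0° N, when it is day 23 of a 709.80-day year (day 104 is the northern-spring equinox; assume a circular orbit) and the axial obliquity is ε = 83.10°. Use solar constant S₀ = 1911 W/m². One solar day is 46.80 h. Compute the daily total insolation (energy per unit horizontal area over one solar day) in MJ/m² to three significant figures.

Solar longitude: λ_s = 360° × (23 − 104)/709.80 = -41.082°, i.e. -41.082° + 360° = 318.918°.
sin δ = sin 83.10° × sin 318.918° = -0.65238, so δ = -40.721°.
cos H₀ = −tan(+27.0°) tan(-40.721°) = 0.4386, H₀ = 1.1168 rad.
Bracket: H₀ sin φ sin δ + cos φ cos δ sin H₀ = 1.1168×0.45399×-0.65238 + 0.89101×0.75789×0.89869 = -0.330767 + 0.606874 = 0.276107.
Q̄ = (S₀/π) × [bracket] = (1911/π) × 0.276107 = 167.95 W/m².
Daily total = Q̄ × 46.80 h × 3600 s/h = 167.95 × 46.80 × 3600 / 10⁶ = 28.30 MJ/m².

28.3 MJ/m²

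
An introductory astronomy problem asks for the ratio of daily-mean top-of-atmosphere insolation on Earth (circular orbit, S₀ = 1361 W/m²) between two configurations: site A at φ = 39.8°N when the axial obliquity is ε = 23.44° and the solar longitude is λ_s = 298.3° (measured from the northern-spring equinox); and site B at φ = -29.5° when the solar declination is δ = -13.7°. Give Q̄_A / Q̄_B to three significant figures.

— Configuration A (φ=+39.8°):
Solar declination: sin δ = sin ε · sin λ_s = sin 23.44° × sin 298.3° = -0.35024, so δ = -20.502°.
cos H₀ = −tan(+39.8°) tan(-20.502°) = 0.3115, H₀ = 1.2540 rad.
Bracket: H₀ sin φ sin δ + cos φ cos δ sin H₀ = 1.2540×0.64011×-0.35024 + 0.76828×0.93666×0.95023 = -0.281137 + 0.683802 = 0.402665.
Q̄ = (S₀/π) × [bracket] = (1361/π) × 0.402665 = 174.44 W/m².
— Configuration B (φ=-29.5°):
cos H₀ = −tan(-29.5°) tan(-13.700°) = -0.1379, H₀ = 1.7092 rad.
Bracket: H₀ sin φ sin δ + cos φ cos δ sin H₀ = 1.7092×-0.49242×-0.23684 + 0.87036×0.97155×0.99044 = 0.199335 + 0.837514 = 1.036849.
Q̄ = (S₀/π) × [bracket] = (1361/π) × 1.036849 = 449.18 W/m².
Ratio Q̄_A / Q̄_B = 174.44 / 449.18 = 0.3884.

Q̄_A / Q̄_B ≈ 0.388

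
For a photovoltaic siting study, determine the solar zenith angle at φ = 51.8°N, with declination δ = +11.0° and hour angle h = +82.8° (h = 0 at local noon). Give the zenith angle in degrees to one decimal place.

θ_z = 76.9°

cos θ_z = sin φ sin δ + cos φ cos δ cos h = 0.149949 + 0.076083 = 0.226032.
θ_z = arccos(0.226032) = 76.9°.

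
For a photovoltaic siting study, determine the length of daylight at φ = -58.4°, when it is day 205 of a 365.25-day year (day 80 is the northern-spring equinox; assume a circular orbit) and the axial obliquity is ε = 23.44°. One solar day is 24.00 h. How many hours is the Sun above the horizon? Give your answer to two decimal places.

Solar longitude: λ_s = 360° × (205 − 80)/365.25 = 123.203°.
sin δ = sin 23.44° × sin 123.203° = 0.33284, so δ = +19.441°.
cos H₀ = −tan φ · tan δ = −tan(-58.4°) × tan(+19.441°) = 0.5737, so H₀ = 0.9597 rad = 54.99°.
Daylight = 2H₀/(2π) × 24.00 h = (0.9597/π) × 24.00 = 7.33 h.

7.33 h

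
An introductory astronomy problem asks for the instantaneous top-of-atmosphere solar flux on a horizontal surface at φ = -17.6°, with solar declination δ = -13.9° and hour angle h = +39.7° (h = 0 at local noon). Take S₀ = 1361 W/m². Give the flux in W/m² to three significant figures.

1.07e+03 W/m²

cos θ_z = sin φ sin δ + cos φ cos δ cos h = 0.072638 + 0.711908 = 0.784546.
Flux = S₀ · cos θ_z = 1361 × 0.784546 = 1068 W/m².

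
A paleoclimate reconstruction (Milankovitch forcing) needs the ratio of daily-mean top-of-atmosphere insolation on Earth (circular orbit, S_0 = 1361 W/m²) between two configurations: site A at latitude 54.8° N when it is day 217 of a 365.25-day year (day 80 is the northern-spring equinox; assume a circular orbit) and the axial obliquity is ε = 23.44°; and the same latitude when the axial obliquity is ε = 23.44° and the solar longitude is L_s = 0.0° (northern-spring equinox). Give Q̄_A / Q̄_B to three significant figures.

Q̄_A / Q̄_B ≈ 1.67

— Configuration A (ϕ=+54.8°):
Solar longitude: L_s = 360° × (217 − 80)/365.25 = 135.031°.
sin δ = sin 23.44° × sin 135.031° = 0.28113, so δ = +16.328°.
cos h₀ = −tan(+54.8°) tan(+16.328°) = -0.4153, h₀ = 1.9990 rad.
Bracket: h₀ sin ϕ sin δ + cos ϕ cos δ sin h₀ = 1.9990×0.81714×0.28113 + 0.57643×0.95967×0.90970 = 0.459215 + 0.503230 = 0.962445.
Q̄ = (S_0/π) × [bracket] = (1361/π) × 0.962445 = 416.95 W/m².
— Configuration B (ϕ=+54.8°):
Solar declination: sin δ = sin ε · sin L_s = sin 23.44° × sin 0.0° = 0.00000, so δ = +0.000°.
cos h₀ = −tan(+54.8°) tan(+0.000°) = -0.0000, h₀ = 1.5708 rad.
Bracket: h₀ sin ϕ sin δ + cos ϕ cos δ sin h₀ = 1.5708×0.81714×0.00000 + 0.57643×1.00000×1.00000 = 0.000000 + 0.576430 = 0.576430.
Q̄ = (S_0/π) × [bracket] = (1361/π) × 0.576430 = 249.72 W/m².
Ratio Q̄_A / Q̄_B = 416.95 / 249.72 = 1.670.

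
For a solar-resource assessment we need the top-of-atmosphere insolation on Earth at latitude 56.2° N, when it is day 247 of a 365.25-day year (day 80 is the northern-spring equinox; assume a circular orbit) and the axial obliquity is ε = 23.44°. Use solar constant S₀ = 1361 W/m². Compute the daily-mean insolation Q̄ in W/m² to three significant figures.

Solar longitude: λ_s = 360° × (247 − 80)/365.25 = 164.600°.
sin δ = sin 23.44° × sin 164.600° = 0.10564, so δ = +6.064°.
cos H₀ = −tan(+56.2°) tan(+6.064°) = -0.1587, H₀ = 1.7302 rad.
Bracket: H₀ sin φ sin δ + cos φ cos δ sin H₀ = 1.7302×0.83098×0.10564 + 0.55630×0.99440×0.98733 = 0.151885 + 0.546176 = 0.698061.
Q̄ = (S₀/π) × [bracket] = (1361/π) × 0.698061 = 302.4 W/m².

Q̄ ≈ 302 W/m²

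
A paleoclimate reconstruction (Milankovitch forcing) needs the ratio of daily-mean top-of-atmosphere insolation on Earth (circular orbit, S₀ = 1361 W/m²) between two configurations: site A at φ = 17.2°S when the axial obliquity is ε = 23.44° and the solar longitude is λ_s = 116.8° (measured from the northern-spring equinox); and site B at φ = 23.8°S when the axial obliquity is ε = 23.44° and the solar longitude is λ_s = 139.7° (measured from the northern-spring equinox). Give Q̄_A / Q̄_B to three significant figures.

Q̄_A / Q̄_B ≈ 1.01

— Configuration A (φ=-17.2°):
Solar declination: sin δ = sin ε · sin λ_s = sin 23.44° × sin 116.8° = 0.35506, so δ = +20.797°.
cos H₀ = −tan(-17.2°) tan(+20.797°) = 0.1176, H₀ = 1.4530 rad.
Bracket: H₀ sin φ sin δ + cos φ cos δ sin H₀ = 1.4530×-0.29571×0.35506 + 0.95528×0.93484×0.99306 = -0.152557 + 0.886836 = 0.734279.
Q̄ = (S₀/π) × [bracket] = (1361/π) × 0.734279 = 318.10 W/m².
— Configuration B (φ=-23.8°):
Solar declination: sin δ = sin ε · sin λ_s = sin 23.44° × sin 139.7° = 0.25729, so δ = +14.909°.
cos H₀ = −tan(-23.8°) tan(+14.909°) = 0.1174, H₀ = 1.4531 rad.
Bracket: H₀ sin φ sin δ + cos φ cos δ sin H₀ = 1.4531×-0.40355×0.25729 + 0.91496×0.96634×0.99308 = -0.150874 + 0.878044 = 0.727170.
Q̄ = (S₀/π) × [bracket] = (1361/π) × 0.727170 = 315.02 W/m².
Ratio Q̄_A / Q̄_B = 318.10 / 315.02 = 1.010.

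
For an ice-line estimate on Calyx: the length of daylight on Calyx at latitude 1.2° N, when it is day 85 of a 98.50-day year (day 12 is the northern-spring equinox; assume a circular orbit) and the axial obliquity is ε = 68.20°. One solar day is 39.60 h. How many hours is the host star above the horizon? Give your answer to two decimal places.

19.15 h

Solar longitude: λ_s = 360° × (85 − 12)/98.50 = 266.802°.
sin δ = sin 68.20° × sin 266.802° = -0.92704, so δ = -67.978°.
cos H₀ = −tan φ · tan δ = −tan(+1.2°) × tan(-67.978°) = 0.0518, so H₀ = 1.5190 rad = 87.03°.
Daylight = 2H₀/(2π) × 39.60 h = (1.5190/π) × 39.60 = 19.15 h.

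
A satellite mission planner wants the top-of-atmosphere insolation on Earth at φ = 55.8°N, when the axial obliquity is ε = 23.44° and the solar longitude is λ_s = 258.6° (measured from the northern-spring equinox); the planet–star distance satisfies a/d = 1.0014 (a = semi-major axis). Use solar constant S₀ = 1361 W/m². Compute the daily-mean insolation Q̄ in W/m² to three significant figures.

Q̄ ≈ 50.0 W/m²

Solar declination: sin δ = sin ε · sin λ_s = sin 23.44° × sin 258.6° = -0.38994, so δ = -22.951°.
cos H₀ = −tan(+55.8°) tan(-22.951°) = 0.6231, H₀ = 0.8981 rad.
Bracket: H₀ sin φ sin δ + cos φ cos δ sin H₀ = 0.8981×0.82708×-0.38994 + 0.56208×0.92084×0.78214 = -0.289648 + 0.404825 = 0.115177.
Inverse-square distance factor (a/d)² = 1.0014² = 1.002802.
Q̄ = (S₀/π) × 1.002802 × [bracket] = (1361/π) × 1.002802 × 0.115177 = 50.04 W/m².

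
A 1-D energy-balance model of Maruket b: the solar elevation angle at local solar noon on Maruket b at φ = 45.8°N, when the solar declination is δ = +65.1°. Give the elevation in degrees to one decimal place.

70.7°

At local noon the hour angle is zero, so the zenith angle equals |φ − δ| = |+45.8° − (+65.100°)| = 19.300°.
Elevation = 90° − 19.300° = 70.7°.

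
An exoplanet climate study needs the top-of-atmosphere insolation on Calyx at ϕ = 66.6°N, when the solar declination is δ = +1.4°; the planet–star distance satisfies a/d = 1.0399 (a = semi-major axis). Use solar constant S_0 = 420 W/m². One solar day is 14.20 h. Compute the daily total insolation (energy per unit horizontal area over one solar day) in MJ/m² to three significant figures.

3.20 MJ/m²

cos h₀ = −tan(+66.6°) tan(+1.400°) = -0.0565, h₀ = 1.6273 rad.
Bracket: h₀ sin ϕ sin δ + cos ϕ cos δ sin h₀ = 1.6273×0.91775×0.02443 + 0.39715×0.99970×0.99840 = 0.036485 + 0.396396 = 0.432881.
Inverse-square distance factor (a/d)² = 1.0399² = 1.081392.
Q̄ = (S_0/π) × 1.081392 × [bracket] = (420/π) × 1.081392 × 0.432881 = 62.582 W/m².
Daily total = Q̄ × 14.20 h × 3600 s/h = 62.582 × 14.20 × 3600 / 10⁶ = 3.199 MJ/m².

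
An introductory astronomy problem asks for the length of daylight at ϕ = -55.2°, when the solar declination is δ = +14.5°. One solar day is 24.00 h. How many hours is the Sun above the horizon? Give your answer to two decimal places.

9.09 h

cos h₀ = −tan ϕ · tan δ = −tan(-55.2°) × tan(+14.500°) = 0.3721, so h₀ = 1.1895 rad = 68.15°.
Daylight = 2h₀/(2π) × 24.00 h = (1.1895/π) × 24.00 = 9.09 h.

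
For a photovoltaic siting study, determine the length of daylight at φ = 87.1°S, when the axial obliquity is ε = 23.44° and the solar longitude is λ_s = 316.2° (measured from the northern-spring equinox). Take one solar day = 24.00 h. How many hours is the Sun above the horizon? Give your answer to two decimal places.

Solar declination: sin δ = sin ε · sin λ_s = sin 23.44° × sin 316.2° = -0.27533, so δ = -15.981°.
Sunrise equation: cos H₀ = −tan φ · tan δ = -5.6535 ≤ −1, so the Sun never sets (polar day) and H₀ = π.
Daylight = 2H₀/(2π) × 24.00 h = (3.1416/π) × 24.00 = 24.00 h.

24.00 h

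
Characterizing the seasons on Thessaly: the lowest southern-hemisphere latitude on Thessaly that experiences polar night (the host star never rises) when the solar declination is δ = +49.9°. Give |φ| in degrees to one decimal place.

|φ| = 40.1°

Polar night requires cos H₀ = −tan φ tan δ ≥ 1, i.e. tan φ tan δ ≤ −1.
The boundary is |tan φ| · |tan δ| = 1, so |φ| = 90° − |δ| = 90° − 49.9° = 40.1° in the southern hemisphere.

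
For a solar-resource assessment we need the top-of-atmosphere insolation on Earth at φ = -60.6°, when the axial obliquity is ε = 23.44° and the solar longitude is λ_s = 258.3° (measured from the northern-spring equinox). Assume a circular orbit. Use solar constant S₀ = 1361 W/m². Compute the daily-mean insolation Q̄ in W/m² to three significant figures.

Q̄ ≈ 485 W/m²

Solar declination: sin δ = sin ε · sin λ_s = sin 23.44° × sin 258.3° = -0.38952, so δ = -22.925°.
cos H₀ = −tan(-60.6°) tan(-22.925°) = -0.7506, H₀ = 2.4197 rad.
Bracket: H₀ sin φ sin δ + cos φ cos δ sin H₀ = 2.4197×-0.87121×-0.38952 + 0.49090×0.92102×0.66078 = 0.821134 + 0.298758 = 1.119892.
Q̄ = (S₀/π) × [bracket] = (1361/π) × 1.119892 = 485.2 W/m².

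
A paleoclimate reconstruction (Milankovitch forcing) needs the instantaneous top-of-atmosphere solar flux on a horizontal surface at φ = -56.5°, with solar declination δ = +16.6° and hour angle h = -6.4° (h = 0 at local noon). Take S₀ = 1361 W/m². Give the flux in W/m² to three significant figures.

391 W/m²

cos θ_z = sin φ sin δ + cos φ cos δ cos h = -0.238231 + 0.525637 = 0.287406.
Flux = S₀ · cos θ_z = 1361 × 0.287406 = 391.2 W/m².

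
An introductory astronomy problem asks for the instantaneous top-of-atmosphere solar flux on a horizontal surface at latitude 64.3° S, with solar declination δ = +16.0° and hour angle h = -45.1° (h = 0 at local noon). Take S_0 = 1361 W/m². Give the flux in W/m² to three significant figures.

cos θ_z = sin ϕ sin δ + cos ϕ cos δ cos h = -0.248370 + 0.294250 = 0.045880.
Flux = S_0 · cos θ_z = 1361 × 0.045880 = 62.44 W/m².

62.4 W/m²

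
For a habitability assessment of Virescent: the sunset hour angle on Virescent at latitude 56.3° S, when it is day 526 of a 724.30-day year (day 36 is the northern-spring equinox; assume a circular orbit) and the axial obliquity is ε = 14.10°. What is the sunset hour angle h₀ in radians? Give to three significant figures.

h₀ = 1.91 rad

Solar longitude: L_s = 360° × (526 − 36)/724.30 = 243.545°.
sin δ = sin 14.10° × sin 243.545° = -0.21811, so δ = -12.598°.
cos h₀ = −tan ϕ · tan δ = −tan(-56.3°) × tan(-12.598°) = -0.3351, so h₀ = 1.9125 rad = 109.58°.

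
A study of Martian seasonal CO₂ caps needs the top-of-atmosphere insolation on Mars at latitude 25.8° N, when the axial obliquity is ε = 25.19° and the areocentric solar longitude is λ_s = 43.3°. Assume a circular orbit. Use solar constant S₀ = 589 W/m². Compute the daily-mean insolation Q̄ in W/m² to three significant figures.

sin δ = sin 25.19° × sin 43.3° = 0.29190, so δ = +16.972°.
cos H₀ = −tan(+25.8°) tan(+16.972°) = -0.1475, H₀ = 1.7189 rad.
Bracket: H₀ sin φ sin δ + cos φ cos δ sin H₀ = 1.7189×0.43523×0.29190 + 0.90032×0.95645×0.98906 = 0.218375 + 0.851691 = 1.070066.
Q̄ = (S₀/π) × [bracket] = (589/π) × 1.070066 = 200.6 W/m².

Q̄ ≈ 201 W/m²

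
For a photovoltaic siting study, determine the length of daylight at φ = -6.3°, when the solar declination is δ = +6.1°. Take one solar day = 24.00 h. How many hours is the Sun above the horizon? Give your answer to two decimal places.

11.91 h

cos H₀ = −tan φ · tan δ = −tan(-6.3°) × tan(+6.100°) = 0.0118, so H₀ = 1.5590 rad = 89.32°.
Daylight = 2H₀/(2π) × 24.00 h = (1.5590/π) × 24.00 = 11.91 h.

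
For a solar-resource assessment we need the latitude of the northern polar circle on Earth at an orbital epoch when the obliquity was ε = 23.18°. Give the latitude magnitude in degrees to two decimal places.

66.82°

The polar circle is the lowest latitude that experiences at least one full rotation of continuous daylight at the northern-summer solstice; it lies at |φ| = 90° − ε = 90° − 23.18° = 66.82°.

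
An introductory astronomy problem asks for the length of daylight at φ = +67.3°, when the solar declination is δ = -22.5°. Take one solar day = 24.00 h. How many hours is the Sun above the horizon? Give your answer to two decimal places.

1.07 h

cos H₀ = −tan φ · tan δ = −tan(+67.3°) × tan(-22.500°) = 0.9902, so H₀ = 0.1400 rad = 8.02°.
Daylight = 2H₀/(2π) × 24.00 h = (0.1400/π) × 24.00 = 1.07 h.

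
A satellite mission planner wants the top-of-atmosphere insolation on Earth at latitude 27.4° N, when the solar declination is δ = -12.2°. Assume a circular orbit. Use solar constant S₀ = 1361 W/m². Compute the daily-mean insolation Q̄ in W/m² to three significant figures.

cos H₀ = −tan(+27.4°) tan(-12.200°) = 0.1121, H₀ = 1.4585 rad.
Bracket: H₀ sin φ sin δ + cos φ cos δ sin H₀ = 1.4585×0.46020×-0.21132 + 0.88782×0.97742×0.99370 = -0.141838 + 0.862306 = 0.720468.
Q̄ = (S₀/π) × [bracket] = (1361/π) × 0.720468 = 312.1 W/m².

Q̄ ≈ 312 W/m²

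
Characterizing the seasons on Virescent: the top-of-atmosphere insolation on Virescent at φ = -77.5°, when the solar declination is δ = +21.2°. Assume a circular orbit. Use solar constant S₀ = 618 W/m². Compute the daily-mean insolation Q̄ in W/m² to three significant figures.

cos H₀ = −tan(-77.5°) tan(+21.200°) = 1.7496 ≥ 1 ⇒ polar night, H₀ = 0 and Q̄ = 0.

Q̄ ≈ 0.00 W/m²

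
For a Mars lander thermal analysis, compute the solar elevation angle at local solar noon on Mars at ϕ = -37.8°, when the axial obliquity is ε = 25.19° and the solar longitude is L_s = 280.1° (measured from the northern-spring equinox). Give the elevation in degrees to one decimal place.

77.0°

Solar declination: sin δ = sin ε · sin L_s = sin 25.19° × sin 280.1° = -0.41903, so δ = -24.773°.
At local noon the hour angle is zero, so the zenith angle equals |ϕ − δ| = |-37.8° − (-24.773°)| = 13.027°.
Elevation = 90° − 13.027° = 77.0°.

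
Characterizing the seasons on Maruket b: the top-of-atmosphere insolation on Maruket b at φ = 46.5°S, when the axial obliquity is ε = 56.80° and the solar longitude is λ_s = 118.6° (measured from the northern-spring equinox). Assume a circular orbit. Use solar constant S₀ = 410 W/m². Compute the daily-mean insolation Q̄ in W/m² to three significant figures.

Q̄ ≈ 0.00 W/m²

Solar declination: sin δ = sin ε · sin λ_s = sin 56.80° × sin 118.6° = 0.73466, so δ = +47.279°.
cos H₀ = −tan(-46.5°) tan(+47.279°) = 1.1411 ≥ 1 ⇒ polar night, H₀ = 0 and Q̄ = 0.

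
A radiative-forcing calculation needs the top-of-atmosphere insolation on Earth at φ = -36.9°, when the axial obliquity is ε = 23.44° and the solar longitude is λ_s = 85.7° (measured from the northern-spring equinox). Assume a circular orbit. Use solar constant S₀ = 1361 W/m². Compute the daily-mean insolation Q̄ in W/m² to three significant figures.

Q̄ ≈ 173 W/m²

Solar declination: sin δ = sin ε · sin λ_s = sin 23.44° × sin 85.7° = 0.39667, so δ = +23.370°.
cos H₀ = −tan(-36.9°) tan(+23.370°) = 0.3244, H₀ = 1.2404 rad.
Bracket: H₀ sin φ sin δ + cos φ cos δ sin H₀ = 1.2404×-0.60042×0.39667 + 0.79968×0.91796×0.94590 = -0.295424 + 0.694361 = 0.398937.
Q̄ = (S₀/π) × [bracket] = (1361/π) × 0.398937 = 172.8 W/m².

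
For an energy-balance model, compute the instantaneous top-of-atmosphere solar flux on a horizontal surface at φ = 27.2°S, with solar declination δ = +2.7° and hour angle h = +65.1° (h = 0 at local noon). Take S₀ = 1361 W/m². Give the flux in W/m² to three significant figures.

480 W/m²

cos θ_z = sin φ sin δ + cos φ cos δ cos h = -0.021532 + 0.374060 = 0.352528.
Flux = S₀ · cos θ_z = 1361 × 0.352528 = 479.8 W/m².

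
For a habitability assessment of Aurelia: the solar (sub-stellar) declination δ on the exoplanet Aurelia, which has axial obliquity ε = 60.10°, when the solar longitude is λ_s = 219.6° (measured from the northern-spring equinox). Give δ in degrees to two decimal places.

δ = -33.54°

sin δ = sin ε · sin λ_s = sin 60.10° × sin 219.6° = -0.552581.
δ = arcsin(-0.552581) = -33.54°.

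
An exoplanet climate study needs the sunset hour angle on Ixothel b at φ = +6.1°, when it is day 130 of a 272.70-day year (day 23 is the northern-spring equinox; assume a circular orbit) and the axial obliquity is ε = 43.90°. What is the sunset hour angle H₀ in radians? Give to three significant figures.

H₀ = 1.62 rad

Solar longitude: λ_s = 360° × (130 − 23)/272.70 = 141.254°.
sin δ = sin 43.90° × sin 141.254° = 0.43398, so δ = +25.720°.
cos H₀ = −tan φ · tan δ = −tan(+6.1°) × tan(+25.720°) = -0.0515, so H₀ = 1.6223 rad = 92.95°.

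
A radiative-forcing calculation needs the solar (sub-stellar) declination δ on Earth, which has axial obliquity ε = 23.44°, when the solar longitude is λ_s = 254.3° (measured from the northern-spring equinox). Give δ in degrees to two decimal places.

sin δ = sin ε · sin λ_s = sin 23.44° × sin 254.3° = -0.382948.
δ = arcsin(-0.382948) = -22.52°.

δ = -22.52°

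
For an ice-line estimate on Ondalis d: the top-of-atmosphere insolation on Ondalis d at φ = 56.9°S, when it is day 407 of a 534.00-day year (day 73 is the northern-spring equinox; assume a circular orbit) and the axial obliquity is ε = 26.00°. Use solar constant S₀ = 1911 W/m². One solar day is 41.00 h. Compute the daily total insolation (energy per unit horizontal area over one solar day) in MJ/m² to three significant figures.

Solar longitude: λ_s = 360° × (407 − 73)/534.00 = 225.169°.
sin δ = sin 26.00° × sin 225.169° = -0.31089, so δ = -18.113°.
cos H₀ = −tan(-56.9°) tan(-18.113°) = -0.5018, H₀ = 2.0964 rad.
Bracket: H₀ sin φ sin δ + cos φ cos δ sin H₀ = 2.0964×-0.83772×-0.31089 + 0.54610×0.95045×0.86501 = 0.545984 + 0.448975 = 0.994959.
Q̄ = (S₀/π) × [bracket] = (1911/π) × 0.994959 = 605.22 W/m².
Daily total = Q̄ × 41.00 h × 3600 s/h = 605.22 × 41.00 × 3600 / 10⁶ = 89.33 MJ/m².

89.3 MJ/m²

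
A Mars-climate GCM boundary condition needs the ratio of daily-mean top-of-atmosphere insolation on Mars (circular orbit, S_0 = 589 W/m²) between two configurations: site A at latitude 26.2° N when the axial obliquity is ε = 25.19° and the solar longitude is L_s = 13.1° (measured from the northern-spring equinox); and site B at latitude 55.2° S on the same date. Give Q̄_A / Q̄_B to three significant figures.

— Configuration A (ϕ=+26.2°):
Solar declination: sin δ = sin ε · sin L_s = sin 25.19° × sin 13.1° = 0.09647, so δ = +5.536°.
cos h₀ = −tan(+26.2°) tan(+5.536°) = -0.0477, h₀ = 1.6185 rad.
Bracket: h₀ sin ϕ sin δ + cos ϕ cos δ sin h₀ = 1.6185×0.44151×0.09647 + 0.89726×0.99534×0.99886 = 0.068936 + 0.892061 = 0.960997.
Q̄ = (S_0/π) × [bracket] = (589/π) × 0.960997 = 180.17 W/m².
— Configuration B (ϕ=-55.2°):
cos h₀ = −tan(-55.2°) tan(+5.536°) = 0.1394, h₀ = 1.4309 rad.
Bracket: h₀ sin ϕ sin δ + cos ϕ cos δ sin h₀ = 1.4309×-0.82115×0.09647 + 0.57071×0.99534×0.99023 = -0.113351 + 0.562501 = 0.449150.
Q̄ = (S_0/π) × [bracket] = (589/π) × 0.449150 = 84.209 W/m².
Ratio Q̄_A / Q̄_B = 180.17 / 84.209 = 2.140.

Q̄_A / Q̄_B ≈ 2.14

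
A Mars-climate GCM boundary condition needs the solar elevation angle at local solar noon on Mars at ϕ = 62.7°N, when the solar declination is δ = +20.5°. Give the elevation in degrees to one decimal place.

At local noon the hour angle is zero, so the zenith angle equals |ϕ − δ| = |+62.7° − (+20.500°)| = 42.200°.
Elevation = 90° − 42.200° = 47.8°.

47.8°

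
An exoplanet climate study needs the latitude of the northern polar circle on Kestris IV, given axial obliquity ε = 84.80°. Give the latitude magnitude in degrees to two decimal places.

5.20°

The polar circle is the lowest latitude that experiences at least one full rotation of continuous daylight at the northern-summer solstice; it lies at |ϕ| = 90° − ε = 90° − 84.80° = 5.20°.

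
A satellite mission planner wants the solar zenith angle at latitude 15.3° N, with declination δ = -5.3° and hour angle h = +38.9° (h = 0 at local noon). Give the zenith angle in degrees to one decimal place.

cos θ_z = sin φ sin δ + cos φ cos δ cos h = -0.024374 + 0.747451 = 0.723077.
θ_z = arccos(0.723077) = 43.7°.

θ_z = 43.7°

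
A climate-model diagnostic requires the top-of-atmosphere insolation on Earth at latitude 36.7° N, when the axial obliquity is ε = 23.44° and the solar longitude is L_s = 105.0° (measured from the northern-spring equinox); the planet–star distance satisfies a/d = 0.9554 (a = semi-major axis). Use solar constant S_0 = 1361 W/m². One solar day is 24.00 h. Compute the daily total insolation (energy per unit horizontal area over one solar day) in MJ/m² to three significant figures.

38.8 MJ/m²

Solar declination: sin δ = sin ε · sin L_s = sin 23.44° × sin 105.0° = 0.38423, so δ = +22.596°.
cos h₀ = −tan(+36.7°) tan(+22.596°) = -0.3102, h₀ = 1.8862 rad.
Bracket: h₀ sin ϕ sin δ + cos ϕ cos δ sin h₀ = 1.8862×0.59763×0.38423 + 0.80178×0.92324×0.95067 = 0.433123 + 0.703720 = 1.136843.
Inverse-square distance factor (a/d)² = 0.9554² = 0.912789.
Q̄ = (S_0/π) × 0.912789 × [bracket] = (1361/π) × 0.912789 × 1.136843 = 449.55 W/m².
Daily total = Q̄ × 24.00 h × 3600 s/h = 449.55 × 24.00 × 3600 / 10⁶ = 38.84 MJ/m².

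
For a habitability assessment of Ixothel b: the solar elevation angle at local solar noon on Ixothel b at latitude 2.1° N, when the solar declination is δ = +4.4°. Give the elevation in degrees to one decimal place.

87.7°

At local noon the hour angle is zero, so the zenith angle equals |φ − δ| = |+2.1° − (+4.400°)| = 2.300°.
Elevation = 90° − 2.300° = 87.7°.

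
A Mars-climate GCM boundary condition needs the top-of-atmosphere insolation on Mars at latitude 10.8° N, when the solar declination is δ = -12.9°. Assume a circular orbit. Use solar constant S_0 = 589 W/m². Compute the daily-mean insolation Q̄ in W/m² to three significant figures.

Q̄ ≈ 167 W/m²

cos h₀ = −tan(+10.8°) tan(-12.900°) = 0.0437, h₀ = 1.5271 rad.
Bracket: h₀ sin ϕ sin δ + cos ϕ cos δ sin h₀ = 1.5271×0.18738×-0.22325 + 0.98229×0.97476×0.99905 = -0.063883 + 0.956587 = 0.892704.
Q̄ = (S_0/π) × [bracket] = (589/π) × 0.892704 = 167.4 W/m².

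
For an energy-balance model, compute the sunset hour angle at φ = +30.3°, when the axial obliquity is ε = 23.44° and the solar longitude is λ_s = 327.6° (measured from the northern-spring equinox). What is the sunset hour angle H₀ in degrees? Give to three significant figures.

Solar declination: sin δ = sin ε · sin λ_s = sin 23.44° × sin 327.6° = -0.21315, so δ = -12.307°.
cos H₀ = −tan φ · tan δ = −tan(+30.3°) × tan(-12.307°) = 0.1275, so H₀ = 1.4430 rad = 82.68°.

H₀ = 82.7°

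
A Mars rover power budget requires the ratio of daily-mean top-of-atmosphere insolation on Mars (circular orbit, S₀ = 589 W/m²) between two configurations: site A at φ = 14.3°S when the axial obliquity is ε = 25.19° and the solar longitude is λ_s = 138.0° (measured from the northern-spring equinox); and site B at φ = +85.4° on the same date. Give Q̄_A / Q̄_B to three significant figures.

— Configuration A (φ=-14.3°):
Solar declination: sin δ = sin ε · sin λ_s = sin 25.19° × sin 138.0° = 0.28480, so δ = +16.547°.
cos H₀ = −tan(-14.3°) tan(+16.547°) = 0.0757, H₀ = 1.4950 rad.
Bracket: H₀ sin φ sin δ + cos φ cos δ sin H₀ = 1.4950×-0.24700×0.28480 + 0.96902×0.95859×0.99713 = -0.105167 + 0.926227 = 0.821060.
Q̄ = (S₀/π) × [bracket] = (589/π) × 0.821060 = 153.94 W/m².
— Configuration B (φ=+85.4°):
cos H₀ = −tan(+85.4°) tan(+16.547°) = -3.6926 ≤ −1 ⇒ polar day, H₀ = π.
Bracket: H₀ sin φ sin δ + cos φ cos δ sin H₀ = 3.1416×0.99678×0.28480 + 0.08020×0.95859×0.00000 = 0.891847 + 0.000000 = 0.891847.
Q̄ = (S₀/π) × [bracket] = (589/π) × 0.891847 = 167.21 W/m².
Ratio Q̄_A / Q̄_B = 153.94 / 167.21 = 0.9206.

Q̄_A / Q̄_B ≈ 0.921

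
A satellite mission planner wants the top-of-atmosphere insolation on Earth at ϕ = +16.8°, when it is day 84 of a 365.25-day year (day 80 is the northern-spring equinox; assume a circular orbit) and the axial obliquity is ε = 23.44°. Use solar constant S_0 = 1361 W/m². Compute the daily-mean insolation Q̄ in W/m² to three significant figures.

Solar longitude: L_s = 360° × (84 − 80)/365.25 = 3.943°.
sin δ = sin 23.44° × sin 3.943° = 0.02735, so δ = +1.567°.
cos h₀ = −tan(+16.8°) tan(+1.567°) = -0.0083, h₀ = 1.5791 rad.
Bracket: h₀ sin ϕ sin δ + cos ϕ cos δ sin h₀ = 1.5791×0.28903×0.02735 + 0.95732×0.99963×0.99997 = 0.012483 + 0.956937 = 0.969420.
Q̄ = (S_0/π) × [bracket] = (1361/π) × 0.969420 = 420.0 W/m².

Q̄ ≈ 420 W/m²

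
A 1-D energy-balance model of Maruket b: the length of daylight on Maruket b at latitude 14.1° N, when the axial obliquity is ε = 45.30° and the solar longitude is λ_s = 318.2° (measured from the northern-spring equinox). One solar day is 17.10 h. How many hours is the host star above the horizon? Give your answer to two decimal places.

Solar declination: sin δ = sin ε · sin λ_s = sin 45.30° × sin 318.2° = -0.47377, so δ = -28.279°.
cos H₀ = −tan φ · tan δ = −tan(+14.1°) × tan(-28.279°) = 0.1351, so H₀ = 1.4353 rad = 82.23°.
Daylight = 2H₀/(2π) × 17.10 h = (1.4353/π) × 17.10 = 7.81 h.

7.81 h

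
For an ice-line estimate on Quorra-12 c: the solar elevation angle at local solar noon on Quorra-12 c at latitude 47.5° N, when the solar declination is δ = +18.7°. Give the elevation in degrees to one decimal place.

At local noon the hour angle is zero, so the zenith angle equals |φ − δ| = |+47.5° − (+18.700°)| = 28.800°.
Elevation = 90° − 28.800° = 61.2°.

61.2°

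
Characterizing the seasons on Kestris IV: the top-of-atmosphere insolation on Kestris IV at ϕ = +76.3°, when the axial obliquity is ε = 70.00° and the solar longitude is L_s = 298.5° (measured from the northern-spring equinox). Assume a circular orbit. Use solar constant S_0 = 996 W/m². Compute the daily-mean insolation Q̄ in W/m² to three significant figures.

Q̄ ≈ 0.00 W/m²

Solar declination: sin δ = sin ε · sin L_s = sin 70.00° × sin 298.5° = -0.82582, so δ = -55.672°.
cos h₀ = −tan(+76.3°) tan(-55.672°) = 6.0071 ≥ 1 ⇒ polar night, h₀ = 0 and Q̄ = 0.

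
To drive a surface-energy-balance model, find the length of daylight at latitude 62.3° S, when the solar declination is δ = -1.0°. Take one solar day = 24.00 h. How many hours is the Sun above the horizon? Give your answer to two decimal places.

cos H₀ = −tan φ · tan δ = −tan(-62.3°) × tan(-1.000°) = -0.0332, so H₀ = 1.6040 rad = 91.91°.
Daylight = 2H₀/(2π) × 24.00 h = (1.6040/π) × 24.00 = 12.25 h.

12.25 h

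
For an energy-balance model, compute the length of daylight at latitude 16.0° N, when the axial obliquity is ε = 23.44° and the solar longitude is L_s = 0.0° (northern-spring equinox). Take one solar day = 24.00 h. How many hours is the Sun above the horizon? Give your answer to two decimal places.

Solar declination: sin δ = sin ε · sin L_s = sin 23.44° × sin 0.0° = 0.00000, so δ = +0.000°.
cos h₀ = −tan ϕ · tan δ = −tan(+16.0°) × tan(+0.000°) = -0.0000, so h₀ = 1.5708 rad = 90.00°.
Daylight = 2h₀/(2π) × 24.00 h = (1.5708/π) × 24.00 = 12.00 h.

12.00 h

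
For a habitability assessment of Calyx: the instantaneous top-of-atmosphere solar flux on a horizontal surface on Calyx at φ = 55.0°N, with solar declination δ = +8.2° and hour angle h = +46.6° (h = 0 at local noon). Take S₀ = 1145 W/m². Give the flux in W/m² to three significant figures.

580 W/m²

cos θ_z = sin φ sin δ + cos φ cos δ cos h = 0.116835 + 0.390068 = 0.506903.
Flux = S₀ · cos θ_z = 1145 × 0.506903 = 580.4 W/m².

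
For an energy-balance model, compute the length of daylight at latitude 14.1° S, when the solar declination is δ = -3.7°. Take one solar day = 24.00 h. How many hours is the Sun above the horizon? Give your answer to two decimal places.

cos h₀ = −tan ϕ · tan δ = −tan(-14.1°) × tan(-3.700°) = -0.0162, so h₀ = 1.5870 rad = 90.93°.
Daylight = 2h₀/(2π) × 24.00 h = (1.5870/π) × 24.00 = 12.12 h.

12.12 h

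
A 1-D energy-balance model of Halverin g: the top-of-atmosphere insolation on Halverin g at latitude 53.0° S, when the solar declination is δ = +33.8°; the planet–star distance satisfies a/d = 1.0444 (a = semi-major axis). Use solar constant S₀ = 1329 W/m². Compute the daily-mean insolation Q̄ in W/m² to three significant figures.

cos H₀ = −tan(-53.0°) tan(+33.800°) = 0.8884, H₀ = 0.4770 rad.
Bracket: H₀ sin φ sin δ + cos φ cos δ sin H₀ = 0.4770×-0.79864×0.55630 + 0.60182×0.83098×0.45911 = -0.211923 + 0.229601 = 0.017678.
Inverse-square distance factor (a/d)² = 1.0444² = 1.090771.
Q̄ = (S₀/π) × 1.090771 × [bracket] = (1329/π) × 1.090771 × 0.017678 = 8.157 W/m².

Q̄ ≈ 8.16 W/m²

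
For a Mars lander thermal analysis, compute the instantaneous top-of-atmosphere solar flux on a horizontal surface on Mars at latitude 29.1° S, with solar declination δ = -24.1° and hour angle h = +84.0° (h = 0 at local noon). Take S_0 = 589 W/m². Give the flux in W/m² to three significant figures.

166 W/m²

cos θ_z = sin ϕ sin δ + cos ϕ cos δ cos h = 0.198586 + 0.083373 = 0.281959.
Flux = S_0 · cos θ_z = 589 × 0.281959 = 166.1 W/m².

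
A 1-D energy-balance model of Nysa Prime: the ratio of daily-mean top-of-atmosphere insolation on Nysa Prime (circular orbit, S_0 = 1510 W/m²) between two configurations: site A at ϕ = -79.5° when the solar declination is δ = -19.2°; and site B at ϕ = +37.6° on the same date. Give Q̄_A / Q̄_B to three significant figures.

Q̄_A / Q̄_B ≈ 2.21

— Configuration A (ϕ=-79.5°):
cos h₀ = −tan(-79.5°) tan(-19.200°) = -1.8789 ≤ −1 ⇒ polar day, h₀ = π.
Bracket: h₀ sin ϕ sin δ + cos ϕ cos δ sin h₀ = 3.1416×-0.98325×-0.32887 + 0.18224×0.94438×0.00000 = 1.015872 + 0.000000 = 1.015872.
Q̄ = (S_0/π) × [bracket] = (1510/π) × 1.015872 = 488.28 W/m².
— Configuration B (ϕ=+37.6°):
cos h₀ = −tan(+37.6°) tan(-19.200°) = 0.2682, h₀ = 1.2993 rad.
Bracket: h₀ sin ϕ sin δ + cos ϕ cos δ sin h₀ = 1.2993×0.61015×-0.32887 + 0.79229×0.94438×0.96337 = -0.260718 + 0.720815 = 0.460097.
Q̄ = (S_0/π) × [bracket] = (1510/π) × 0.460097 = 221.14 W/m².
Ratio Q̄_A / Q̄_B = 488.28 / 221.14 = 2.208.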